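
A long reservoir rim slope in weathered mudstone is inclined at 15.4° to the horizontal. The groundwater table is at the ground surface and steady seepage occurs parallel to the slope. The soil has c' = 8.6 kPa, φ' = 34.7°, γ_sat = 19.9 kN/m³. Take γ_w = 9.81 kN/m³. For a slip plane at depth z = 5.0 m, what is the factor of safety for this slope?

FS = 1.61

With seepage parallel to the slope and the water table at the surface, the effective normal stress on the slip plane uses the buoyant unit weight γ' = γ_sat − γ_w while the driving shear stress uses γ_sat:
FS = [c' + γ' z cos²β tanφ'] / [γ_sat z sinβ cosβ]
γ' = 19.9 − 9.81 = 10.09 kN/m³
Numerator = 8.6 + 10.09·5.0·cos²15.4°·tan34.7° = 8.6 + 10.09·5.0·0.9295·0.6924 = 41.070 kPa
Denominator = 19.9·5.0·sin15.4°·cos15.4° = 19.9·5.0·0.2656·0.9641 = 25.474 kPa
FS = 41.070 / 25.474 = 1.612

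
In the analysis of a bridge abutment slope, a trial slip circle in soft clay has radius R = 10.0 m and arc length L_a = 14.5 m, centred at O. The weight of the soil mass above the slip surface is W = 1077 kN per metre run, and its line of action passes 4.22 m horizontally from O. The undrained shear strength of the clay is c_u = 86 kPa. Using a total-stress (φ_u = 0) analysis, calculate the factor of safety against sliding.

Taking moments about the centre O, the resisting moment is provided by the undrained shear strength acting along the arc:
M_R = c_u·L_a·R = 86·14.50·10.0 = 12470.0 kN·m/m
M_D = W·d = 1077·4.22 = 4544.9 kN·m/m
FS = M_R / M_D = 12470.0 / 4544.9 = 2.744

FS = 2.74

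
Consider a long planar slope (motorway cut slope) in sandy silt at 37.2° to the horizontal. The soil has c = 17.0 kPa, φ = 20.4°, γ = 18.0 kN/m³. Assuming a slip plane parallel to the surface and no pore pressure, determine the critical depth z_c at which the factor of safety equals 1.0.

Setting FS = 1.00 in FS = [c + γz cos²β tanφ] / [γz sinβ cosβ] and solving for z:
z = c / [γ cosβ (FS·sinβ − cosβ·tanφ)]
  = 17.0 / [18.0·cos37.2°·(1.00·sin37.2° − cos37.2°·tan20.4°)]
  = 17.0 / [18.0·0.7965·(1.00·0.6046 − 0.7965·0.3719)]
  = 17.0 / 4.4213 = 3.845 m

z_c = 3.85 m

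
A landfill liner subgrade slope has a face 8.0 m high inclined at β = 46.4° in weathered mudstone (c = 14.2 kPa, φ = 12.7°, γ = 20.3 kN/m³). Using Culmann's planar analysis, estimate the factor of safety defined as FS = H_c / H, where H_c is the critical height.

H_c = (4c/γ) · sinβ cosφ / [1 − cos(β − φ)]
    = (4·14.2/20.3) · sin46.4°·cos12.7° / [1 − cos33.7°]
    = 2.798 · 0.7065 / 0.1680 = 11.76 m
FS = H_c / H = 11.76 / 8.0 = 1.470

FS = 1.47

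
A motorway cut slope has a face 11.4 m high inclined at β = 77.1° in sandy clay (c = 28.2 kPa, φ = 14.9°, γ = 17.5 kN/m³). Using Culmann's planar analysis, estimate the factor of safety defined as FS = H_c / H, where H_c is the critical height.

FS = 1.00

H_c = (4c/γ) · sinβ cosφ / [1 − cos(β − φ)]
    = (4·28.2/17.5) · sin77.1°·cos14.9° / [1 − cos62.2°]
    = 6.446 · 0.9420 / 0.5336 = 11.38 m
FS = H_c / H = 11.38 / 11.4 = 0.998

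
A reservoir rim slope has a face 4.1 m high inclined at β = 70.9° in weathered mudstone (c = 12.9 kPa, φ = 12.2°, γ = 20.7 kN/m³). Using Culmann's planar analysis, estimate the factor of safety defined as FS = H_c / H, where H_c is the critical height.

FS = 1.17

H_c = (4c/γ) · sinβ cosφ / [1 − cos(β − φ)]
    = (4·12.9/20.7) · sin70.9°·cos12.2° / [1 − cos58.7°]
    = 2.493 · 0.9236 / 0.4805 = 4.79 m
FS = H_c / H = 4.79 / 4.1 = 1.169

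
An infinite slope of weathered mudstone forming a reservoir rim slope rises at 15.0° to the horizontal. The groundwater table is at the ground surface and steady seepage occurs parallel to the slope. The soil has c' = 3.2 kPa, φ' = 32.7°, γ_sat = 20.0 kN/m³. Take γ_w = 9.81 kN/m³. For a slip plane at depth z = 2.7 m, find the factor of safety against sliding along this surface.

FS = 1.46

With seepage parallel to the slope and the water table at the surface, the effective normal stress on the slip plane uses the buoyant unit weight γ' = γ_sat − γ_w while the driving shear stress uses γ_sat:
FS = [c' + γ' z cos²β tanφ'] / [γ_sat z sinβ cosβ]
γ' = 20.0 − 9.81 = 10.19 kN/m³
Numerator = 3.2 + 10.19·2.7·cos²15.0°·tan32.7° = 3.2 + 10.19·2.7·0.9330·0.6420 = 19.680 kPa
Denominator = 20.0·2.7·sin15.0°·cos15.0° = 20.0·2.7·0.2588·0.9659 = 13.500 kPa
FS = 19.680 / 13.500 = 1.458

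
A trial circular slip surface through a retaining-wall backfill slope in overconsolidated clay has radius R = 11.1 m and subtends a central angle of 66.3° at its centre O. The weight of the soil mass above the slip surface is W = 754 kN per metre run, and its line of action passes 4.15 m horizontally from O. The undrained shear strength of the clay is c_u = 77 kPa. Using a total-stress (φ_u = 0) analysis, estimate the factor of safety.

FS = 3.51

Taking moments about the centre O, the resisting moment is provided by the undrained shear strength acting along the arc:
Arc length L_a = R·θ = 11.1·(66.3°·π/180) = 11.1·1.1572 = 12.84 m
M_R = c_u·L_a·R = 77·12.84·11.1 = 10978.1 kN·m/m
M_D = W·d = 754·4.15 = 3129.1 kN·m/m
FS = M_R / M_D = 10978.1 / 3129.1 = 3.508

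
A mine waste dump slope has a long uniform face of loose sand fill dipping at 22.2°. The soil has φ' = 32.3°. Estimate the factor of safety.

For a dry cohesionless infinite slope the factor of safety is FS = tanφ' / tanβ.
FS = tan32.3° / tan22.2° = 0.6322 / 0.4081 = 1.549

FS = 1.55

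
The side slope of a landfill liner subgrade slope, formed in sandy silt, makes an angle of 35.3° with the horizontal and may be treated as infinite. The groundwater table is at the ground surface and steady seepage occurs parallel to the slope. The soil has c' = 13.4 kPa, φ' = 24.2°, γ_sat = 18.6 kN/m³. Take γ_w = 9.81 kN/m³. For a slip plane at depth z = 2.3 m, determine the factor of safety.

FS = 0.96

With seepage parallel to the slope and the water table at the surface, the effective normal stress on the slip plane uses the buoyant unit weight γ' = γ_sat − γ_w while the driving shear stress uses γ_sat:
FS = [c' + γ' z cos²β tanφ'] / [γ_sat z sinβ cosβ]
γ' = 18.6 − 9.81 = 8.79 kN/m³
Numerator = 13.4 + 8.79·2.3·cos²35.3°·tan24.2° = 13.4 + 8.79·2.3·0.6661·0.4494 = 19.452 kPa
Denominator = 18.6·2.3·sin35.3°·cos35.3° = 18.6·2.3·0.5779·0.8161 = 20.176 kPa
FS = 19.452 / 20.176 = 0.964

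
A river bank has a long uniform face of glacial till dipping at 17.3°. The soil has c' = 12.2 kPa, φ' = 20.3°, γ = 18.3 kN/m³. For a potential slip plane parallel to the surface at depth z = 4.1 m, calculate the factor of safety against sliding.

FS = 1.76

For an infinite slope with a slip plane parallel to the surface (no pore pressure): FS = [c' + γz cos²β tanφ'] / [γz sinβ cosβ].
γz = 18.3·4.1 = 75.03 kN/m²
Numerator = 12.2 + 75.03·cos²17.3°·tan20.3° = 12.2 + 75.03·0.9116·0.3699 = 37.500 kPa
Denominator = 75.03·sin17.3°·cos17.3° = 75.03·0.2974·0.9548 = 21.303 kPa
FS = 37.500 / 21.303 = 1.760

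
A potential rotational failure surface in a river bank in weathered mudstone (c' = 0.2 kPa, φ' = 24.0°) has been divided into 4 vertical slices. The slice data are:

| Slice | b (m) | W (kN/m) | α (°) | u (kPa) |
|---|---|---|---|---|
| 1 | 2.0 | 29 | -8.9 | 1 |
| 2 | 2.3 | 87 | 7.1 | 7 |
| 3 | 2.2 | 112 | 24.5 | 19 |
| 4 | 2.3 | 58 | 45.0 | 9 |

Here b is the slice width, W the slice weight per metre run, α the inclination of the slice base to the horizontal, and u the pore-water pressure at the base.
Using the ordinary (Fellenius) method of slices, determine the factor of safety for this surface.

Ordinary method of slices: FS = Σ[c'·Δl_i + (W_i cosα_i − u_i·Δl_i)·tanφ'] / Σ W_i sinα_i, with Δl_i = b_i / cosα_i.
Slice 1: Δl = 2.0/cos(-8.9°) = 2.024 m; N'_1 = 29·cos(-8.9°) − 1·2.024 = 26.6; c'Δl = 0.40; W sinα = -4.5
Slice 2: Δl = 2.3/cos7.1° = 2.318 m; N'_2 = 87·cos7.1° − 7·2.318 = 70.1; c'Δl = 0.46; W sinα = 10.8
Slice 3: Δl = 2.2/cos24.5° = 2.418 m; N'_3 = 112·cos24.5° − 19·2.418 = 56.0; c'Δl = 0.48; W sinα = 46.4
Slice 4: Δl = 2.3/cos45.0° = 3.253 m; N'_4 = 58·cos45.0° − 9·3.253 = 11.7; c'Δl = 0.65; W sinα = 41.0
Σc'Δl = 2.0 kN/m; ΣN' = 164.5 kN/m; ΣW sinα = 93.7 kN/m
Resisting = 2.0 + 164.5·tan24.0° = 2.0 + 73.2 = 75.2 kN/m
FS = 75.2 / 93.7 = 0.803

FS = 0.80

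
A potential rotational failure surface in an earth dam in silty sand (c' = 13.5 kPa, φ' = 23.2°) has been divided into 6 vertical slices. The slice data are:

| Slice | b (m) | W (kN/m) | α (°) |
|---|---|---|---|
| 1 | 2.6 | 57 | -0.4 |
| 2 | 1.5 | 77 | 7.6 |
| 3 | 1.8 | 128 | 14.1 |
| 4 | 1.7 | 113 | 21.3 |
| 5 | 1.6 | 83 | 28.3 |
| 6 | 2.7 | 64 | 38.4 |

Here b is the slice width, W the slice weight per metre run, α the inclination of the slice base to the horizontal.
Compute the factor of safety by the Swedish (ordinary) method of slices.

FS = 2.39

Ordinary method of slices: FS = Σ[c'·Δl_i + (W_i cosα_i)·tanφ'] / Σ W_i sinα_i, with Δl_i = b_i / cosα_i.
Slice 1: Δl = 2.6/cos(-0.4°) = 2.600 m; N'_1 = 57·cos(-0.4°) = 57.0; c'Δl = 35.10; W sinα = -0.4
Slice 2: Δl = 1.5/cos7.6° = 1.513 m; N'_2 = 77·cos7.6° = 76.3; c'Δl = 20.43; W sinα = 10.2
Slice 3: Δl = 1.8/cos14.1° = 1.856 m; N'_3 = 128·cos14.1° = 124.1; c'Δl = 25.05; W sinα = 31.2
Slice 4: Δl = 1.7/cos21.3° = 1.825 m; N'_4 = 113·cos21.3° = 105.3; c'Δl = 24.63; W sinα = 41.0
Slice 5: Δl = 1.6/cos28.3° = 1.817 m; N'_5 = 83·cos28.3° = 73.1; c'Δl = 24.53; W sinα = 39.3
Slice 6: Δl = 2.7/cos38.4° = 3.445 m; N'_6 = 64·cos38.4° = 50.2; c'Δl = 46.51; W sinα = 39.8
Σc'Δl = 176.3 kN/m; ΣN' = 486.0 kN/m; ΣW sinα = 161.1 kN/m
Resisting = 176.3 + 486.0·tan23.2° = 176.3 + 208.3 = 384.6 kN/m
FS = 384.6 / 161.1 = 2.387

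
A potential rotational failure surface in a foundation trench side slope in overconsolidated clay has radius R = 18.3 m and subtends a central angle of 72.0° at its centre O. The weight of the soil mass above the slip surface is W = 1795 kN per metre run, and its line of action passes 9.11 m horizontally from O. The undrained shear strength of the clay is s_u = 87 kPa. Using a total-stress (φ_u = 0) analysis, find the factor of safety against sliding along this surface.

Taking moments about the centre O, the resisting moment is provided by the undrained shear strength acting along the arc:
Arc length L_a = R·θ = 18.3·(72.0°·π/180) = 18.3·1.2566 = 23.00 m
M_R = s_u·L_a·R = 87·23.00·18.3 = 36612.7 kN·m/m
M_D = W·d = 1795·9.11 = 16352.4 kN·m/m
FS = M_R / M_D = 36612.7 / 16352.4 = 2.239

FS = 2.24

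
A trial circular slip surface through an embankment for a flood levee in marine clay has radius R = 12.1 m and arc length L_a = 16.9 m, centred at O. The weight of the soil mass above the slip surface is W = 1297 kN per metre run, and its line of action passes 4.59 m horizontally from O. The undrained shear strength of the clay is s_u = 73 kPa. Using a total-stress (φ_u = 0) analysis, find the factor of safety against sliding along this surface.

FS = 2.51

Taking moments about the centre O, the resisting moment is provided by the undrained shear strength acting along the arc:
M_R = s_u·L_a·R = 73·16.90·12.1 = 14927.8 kN·m/m
M_D = W·d = 1297·4.59 = 5953.2 kN·m/m
FS = M_R / M_D = 14927.8 / 5953.2 = 2.508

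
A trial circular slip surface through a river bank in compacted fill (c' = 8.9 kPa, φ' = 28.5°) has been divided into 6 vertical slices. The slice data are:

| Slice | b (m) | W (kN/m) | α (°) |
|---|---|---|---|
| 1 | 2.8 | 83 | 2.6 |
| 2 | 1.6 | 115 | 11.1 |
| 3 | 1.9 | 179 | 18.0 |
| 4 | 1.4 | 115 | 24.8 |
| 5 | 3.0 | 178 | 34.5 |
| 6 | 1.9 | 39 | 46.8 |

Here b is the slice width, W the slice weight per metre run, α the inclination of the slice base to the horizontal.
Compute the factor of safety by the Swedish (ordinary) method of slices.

FS = 1.85

Ordinary method of slices: FS = Σ[c'·Δl_i + (W_i cosα_i)·tanφ'] / Σ W_i sinα_i, with Δl_i = b_i / cosα_i.
Slice 1: Δl = 2.8/cos2.6° = 2.803 m; N'_1 = 83·cos2.6° = 82.9; c'Δl = 24.95; W sinα = 3.8
Slice 2: Δl = 1.6/cos11.1° = 1.631 m; N'_2 = 115·cos11.1° = 112.8; c'Δl = 14.51; W sinα = 22.1
Slice 3: Δl = 1.9/cos18.0° = 1.998 m; N'_3 = 179·cos18.0° = 170.2; c'Δl = 17.78; W sinα = 55.3
Slice 4: Δl = 1.4/cos24.8° = 1.542 m; N'_4 = 115·cos24.8° = 104.4; c'Δl = 13.73; W sinα = 48.2
Slice 5: Δl = 3.0/cos34.5° = 3.640 m; N'_5 = 178·cos34.5° = 146.7; c'Δl = 32.40; W sinα = 100.8
Slice 6: Δl = 1.9/cos46.8° = 2.776 m; N'_6 = 39·cos46.8° = 26.7; c'Δl = 24.70; W sinα = 28.4
Σc'Δl = 128.1 kN/m; ΣN' = 643.8 kN/m; ΣW sinα = 258.7 kN/m
Resisting = 128.1 + 643.8·tan28.5° = 128.1 + 349.5 = 477.6 kN/m
FS = 477.6 / 258.7 = 1.846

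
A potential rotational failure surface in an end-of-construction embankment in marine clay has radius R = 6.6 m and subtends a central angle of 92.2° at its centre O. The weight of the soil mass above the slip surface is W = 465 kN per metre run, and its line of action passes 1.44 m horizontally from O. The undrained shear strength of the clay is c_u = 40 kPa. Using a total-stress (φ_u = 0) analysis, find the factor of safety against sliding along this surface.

Taking moments about the centre O, the resisting moment is provided by the undrained shear strength acting along the arc:
Arc length L_a = R·θ = 6.6·(92.2°·π/180) = 6.6·1.6092 = 10.62 m
M_R = c_u·L_a·R = 40·10.62·6.6 = 2803.9 kN·m/m
M_D = W·d = 465·1.44 = 669.6 kN·m/m
FS = M_R / M_D = 2803.9 / 669.6 = 4.187

FS = 4.19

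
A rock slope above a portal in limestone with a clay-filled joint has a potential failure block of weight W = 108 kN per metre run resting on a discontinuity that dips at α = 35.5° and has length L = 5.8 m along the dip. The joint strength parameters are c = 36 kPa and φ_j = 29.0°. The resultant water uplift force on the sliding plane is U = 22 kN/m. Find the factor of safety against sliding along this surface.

FS = 3.91

Resolving the block weight along and normal to the plane and applying the Mohr–Coulomb strength on the joint:
N' = W cosα − U = 108·cos35.5° − 22 = 65.9 kN/m
Driving force T = W sinα = 108·sin35.5° = 62.7 kN/m
Resisting force R = c·L + N'·tanφ_j = 36·5.8 + 65.9·tan29.0° = 208.8 + 36.5 = 245.3 kN/m
FS = R / T = 245.3 / 62.7 = 3.912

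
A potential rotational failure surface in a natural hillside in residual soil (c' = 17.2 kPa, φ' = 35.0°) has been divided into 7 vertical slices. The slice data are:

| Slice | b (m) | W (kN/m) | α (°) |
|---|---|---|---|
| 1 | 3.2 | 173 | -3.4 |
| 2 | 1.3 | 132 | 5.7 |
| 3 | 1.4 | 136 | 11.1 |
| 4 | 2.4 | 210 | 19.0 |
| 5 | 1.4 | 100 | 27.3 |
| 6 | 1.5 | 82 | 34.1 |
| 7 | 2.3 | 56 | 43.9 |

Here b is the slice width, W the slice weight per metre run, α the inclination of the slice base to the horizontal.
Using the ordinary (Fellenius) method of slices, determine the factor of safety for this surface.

Ordinary method of slices: FS = Σ[c'·Δl_i + (W_i cosα_i)·tanφ'] / Σ W_i sinα_i, with Δl_i = b_i / cosα_i.
Slice 1: Δl = 3.2/cos(-3.4°) = 3.206 m; N'_1 = 173·cos(-3.4°) = 172.7; c'Δl = 55.14; W sinα = -10.3
Slice 2: Δl = 1.3/cos5.7° = 1.306 m; N'_2 = 132·cos5.7° = 131.3; c'Δl = 22.47; W sinα = 13.1
Slice 3: Δl = 1.4/cos11.1° = 1.427 m; N'_3 = 136·cos11.1° = 133.5; c'Δl = 24.54; W sinα = 26.2
Slice 4: Δl = 2.4/cos19.0° = 2.538 m; N'_4 = 210·cos19.0° = 198.6; c'Δl = 43.66; W sinα = 68.4
Slice 5: Δl = 1.4/cos27.3° = 1.575 m; N'_5 = 100·cos27.3° = 88.9; c'Δl = 27.10; W sinα = 45.9
Slice 6: Δl = 1.5/cos34.1° = 1.811 m; N'_6 = 82·cos34.1° = 67.9; c'Δl = 31.16; W sinα = 46.0
Slice 7: Δl = 2.3/cos43.9° = 3.192 m; N'_7 = 56·cos43.9° = 40.4; c'Δl = 54.90; W sinα = 38.8
Σc'Δl = 259.0 kN/m; ΣN' = 833.2 kN/m; ΣW sinα = 228.1 kN/m
Resisting = 259.0 + 833.2·tan35.0° = 259.0 + 583.4 = 842.4 kN/m
FS = 842.4 / 228.1 = 3.693

FS = 3.69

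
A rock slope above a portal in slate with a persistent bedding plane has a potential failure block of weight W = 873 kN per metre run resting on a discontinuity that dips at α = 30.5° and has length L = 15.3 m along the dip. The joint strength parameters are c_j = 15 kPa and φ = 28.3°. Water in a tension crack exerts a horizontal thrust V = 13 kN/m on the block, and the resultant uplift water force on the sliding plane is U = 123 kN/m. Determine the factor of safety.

Resolving the block weight along and normal to the plane and applying the Mohr–Coulomb strength on the joint:
N' = W cosα − U − V sinα = 873·cos30.5° − 123 − 13·sin30.5° = 622.6 kN/m
Driving force T = W sinα + V cosα = 873·sin30.5° + 13·cos30.5° = 454.3 kN/m
Resisting force R = c_j·L + N'·tanφ = 15·15.3 + 622.6·tan28.3° = 229.5 + 335.2 = 564.7 kN/m
FS = R / T = 564.7 / 454.3 = 1.243

FS = 1.24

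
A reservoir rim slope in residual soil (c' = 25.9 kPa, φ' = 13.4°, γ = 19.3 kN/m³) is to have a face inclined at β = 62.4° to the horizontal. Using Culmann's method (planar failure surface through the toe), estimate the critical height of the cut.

H_c = 13.45 m

Culmann's analysis gives the critical failure plane at α_cr = (β + φ')/2 = (62.4 + 13.4)/2 = 37.9°, and the critical height
H_c = (4c'/γ) · sinβ cosφ' / [1 − cos(β − φ')]
    = (4·25.9/19.3) · sin62.4°·cos13.4° / [1 − cos(49.0°)]
    = 5.368 · 0.8862·0.9728 / [1 − 0.6561]
    = 5.368 · 0.8621 / 0.3439
    = 13.45 m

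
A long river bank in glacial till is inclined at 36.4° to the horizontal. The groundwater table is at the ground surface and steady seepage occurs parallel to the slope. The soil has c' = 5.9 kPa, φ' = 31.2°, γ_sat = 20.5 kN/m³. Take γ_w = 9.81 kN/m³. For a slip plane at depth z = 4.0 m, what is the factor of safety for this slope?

FS = 0.58

With seepage parallel to the slope and the water table at the surface, the effective normal stress on the slip plane uses the buoyant unit weight γ' = γ_sat − γ_w while the driving shear stress uses γ_sat:
FS = [c' + γ' z cos²β tanφ'] / [γ_sat z sinβ cosβ]
γ' = 20.5 − 9.81 = 10.69 kN/m³
Numerator = 5.9 + 10.69·4.0·cos²36.4°·tan31.2° = 5.9 + 10.69·4.0·0.6479·0.6056 = 22.677 kPa
Denominator = 20.5·4.0·sin36.4°·cos36.4° = 20.5·4.0·0.5934·0.8049 = 39.166 kPa
FS = 22.677 / 39.166 = 0.579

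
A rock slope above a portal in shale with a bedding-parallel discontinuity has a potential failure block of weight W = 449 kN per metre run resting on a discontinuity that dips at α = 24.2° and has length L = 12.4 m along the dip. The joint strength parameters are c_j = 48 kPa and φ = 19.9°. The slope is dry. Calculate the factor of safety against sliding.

Resolving the block weight along and normal to the plane and applying the Mohr–Coulomb strength on the joint:
N' = W cosα = 449·cos24.2° = 409.5 kN/m
Driving force T = W sinα = 449·sin24.2° = 184.1 kN/m
Resisting force R = c_j·L + N'·tanφ = 48·12.4 + 409.5·tan19.9° = 595.2 + 148.3 = 743.5 kN/m
FS = R / T = 743.5 / 184.1 = 4.039

FS = 4.04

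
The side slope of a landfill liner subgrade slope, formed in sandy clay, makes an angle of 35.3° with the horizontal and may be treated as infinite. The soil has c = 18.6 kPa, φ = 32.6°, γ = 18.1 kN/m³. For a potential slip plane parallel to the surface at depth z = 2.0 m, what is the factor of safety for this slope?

For an infinite slope with a slip plane parallel to the surface (no pore pressure): FS = [c + γz cos²β tanφ] / [γz sinβ cosβ].
γz = 18.1·2.0 = 36.20 kN/m²
Numerator = 18.6 + 36.20·cos²35.3°·tan32.6° = 18.6 + 36.20·0.6661·0.6395 = 34.020 kPa
Denominator = 36.20·sin35.3°·cos35.3° = 36.20·0.5779·0.8161 = 17.072 kPa
FS = 34.020 / 17.072 = 1.993

FS = 1.99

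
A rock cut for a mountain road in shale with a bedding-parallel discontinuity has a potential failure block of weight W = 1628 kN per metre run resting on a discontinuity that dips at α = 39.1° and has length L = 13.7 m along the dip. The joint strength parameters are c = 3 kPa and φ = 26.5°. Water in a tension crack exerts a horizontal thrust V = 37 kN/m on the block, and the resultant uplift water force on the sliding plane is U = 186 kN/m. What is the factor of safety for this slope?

FS = 0.54

Resolving the block weight along and normal to the plane and applying the Mohr–Coulomb strength on the joint:
N' = W cosα − U − V sinα = 1628·cos39.1° − 186 − 37·sin39.1° = 1054.1 kN/m
Driving force T = W sinα + V cosα = 1628·sin39.1° + 37·cos39.1° = 1055.5 kN/m
Resisting force R = c·L + N'·tanφ = 3·13.7 + 1054.1·tan26.5° = 41.1 + 525.5 = 566.6 kN/m
FS = R / T = 566.6 / 1055.5 = 0.537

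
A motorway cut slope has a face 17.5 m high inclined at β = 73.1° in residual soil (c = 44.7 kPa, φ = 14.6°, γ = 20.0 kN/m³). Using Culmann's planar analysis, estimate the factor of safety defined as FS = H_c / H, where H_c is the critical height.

FS = 0.99

H_c = (4c/γ) · sinβ cosφ / [1 − cos(β − φ)]
    = (4·44.7/20.0) · sin73.1°·cos14.6° / [1 − cos58.5°]
    = 8.940 · 0.9259 / 0.4775 = 17.34 m
FS = H_c / H = 17.34 / 17.5 = 0.991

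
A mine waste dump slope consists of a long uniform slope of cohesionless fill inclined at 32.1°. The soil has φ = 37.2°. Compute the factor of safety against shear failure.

FS = 1.21

For a dry cohesionless infinite slope the factor of safety is FS = tanφ / tanβ.
FS = tan37.2° / tan32.1° = 0.7590 / 0.6273 = 1.210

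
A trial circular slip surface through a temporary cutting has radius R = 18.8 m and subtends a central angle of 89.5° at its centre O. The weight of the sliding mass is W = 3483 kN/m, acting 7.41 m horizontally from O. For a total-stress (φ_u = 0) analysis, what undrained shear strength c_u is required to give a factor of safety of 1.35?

FS = c_u·L_a·R / (W·d), so c_u = FS·W·d / (L_a·R).
Arc length L_a = R·θ = 18.8·(89.5°·π/180) = 18.8·1.5621 = 29.37 m
c_u = 1.35·3483·7.41 / (29.37·18.8) = 34842.2 / 552.10 = 63.11 kPa

c_u = 63.1 kPa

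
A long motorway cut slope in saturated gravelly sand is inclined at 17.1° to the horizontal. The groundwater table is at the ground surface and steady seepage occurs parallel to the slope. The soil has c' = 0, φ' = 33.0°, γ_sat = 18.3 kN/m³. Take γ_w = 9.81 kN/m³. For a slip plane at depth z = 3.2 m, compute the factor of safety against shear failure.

FS = 0.98

With seepage parallel to the slope and the water table at the surface, the effective normal stress on the slip plane uses the buoyant unit weight γ' = γ_sat − γ_w while the driving shear stress uses γ_sat:
FS = [c' + γ' z cos²β tanφ'] / [γ_sat z sinβ cosβ]
(For c' = 0 this reduces to FS = (γ'/γ_sat)·tanφ'/tanβ.)
γ' = 18.3 − 9.81 = 8.49 kN/m³
Numerator = 0.0 + 8.49·3.2·cos²17.1°·tan33.0° = 0.0 + 8.49·3.2·0.9135·0.6494 = 16.118 kPa
Denominator = 18.3·3.2·sin17.1°·cos17.1° = 18.3·3.2·0.2940·0.9558 = 16.458 kPa
FS = 16.118 / 16.458 = 0.979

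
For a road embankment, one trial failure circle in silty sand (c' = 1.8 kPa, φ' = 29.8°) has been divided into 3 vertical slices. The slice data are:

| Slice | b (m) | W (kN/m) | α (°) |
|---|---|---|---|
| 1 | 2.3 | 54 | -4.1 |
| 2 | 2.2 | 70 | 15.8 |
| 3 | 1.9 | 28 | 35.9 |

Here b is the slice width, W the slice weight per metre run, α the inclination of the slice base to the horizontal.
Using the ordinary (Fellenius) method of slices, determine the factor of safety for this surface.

FS = 3.00

Ordinary method of slices: FS = Σ[c'·Δl_i + (W_i cosα_i)·tanφ'] / Σ W_i sinα_i, with Δl_i = b_i / cosα_i.
Slice 1: Δl = 2.3/cos(-4.1°) = 2.306 m; N'_1 = 54·cos(-4.1°) = 53.9; c'Δl = 4.15; W sinα = -3.9
Slice 2: Δl = 2.2/cos15.8° = 2.286 m; N'_2 = 70·cos15.8° = 67.4; c'Δl = 4.12; W sinα = 19.1
Slice 3: Δl = 1.9/cos35.9° = 2.346 m; N'_3 = 28·cos35.9° = 22.7; c'Δl = 4.22; W sinα = 16.4
Σc'Δl = 12.5 kN/m; ΣN' = 143.9 kN/m; ΣW sinα = 31.6 kN/m
Resisting = 12.5 + 143.9·tan29.8° = 12.5 + 82.4 = 94.9 kN/m
FS = 94.9 / 31.6 = 3.002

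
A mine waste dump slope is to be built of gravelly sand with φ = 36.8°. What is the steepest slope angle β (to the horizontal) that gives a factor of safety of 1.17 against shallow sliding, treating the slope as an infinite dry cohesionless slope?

For an infinite dry cohesionless slope FS = tanφ/tanβ, so tanβ = tanφ / FS.
tanβ = tan36.8° / 1.17 = 0.7481 / 1.17 = 0.6394
β = arctan(0.6394) = 32.59°

β = 32.6°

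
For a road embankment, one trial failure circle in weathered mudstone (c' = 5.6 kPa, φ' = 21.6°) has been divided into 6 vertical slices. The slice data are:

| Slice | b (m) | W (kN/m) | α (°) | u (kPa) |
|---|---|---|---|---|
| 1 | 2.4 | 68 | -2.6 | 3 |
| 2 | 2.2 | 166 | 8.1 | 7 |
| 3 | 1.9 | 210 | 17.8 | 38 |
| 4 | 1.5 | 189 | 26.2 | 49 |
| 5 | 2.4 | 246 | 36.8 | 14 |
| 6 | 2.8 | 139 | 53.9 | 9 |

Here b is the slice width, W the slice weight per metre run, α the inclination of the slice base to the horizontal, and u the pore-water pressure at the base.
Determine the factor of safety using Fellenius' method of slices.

FS = 0.78

Ordinary method of slices: FS = Σ[c'·Δl_i + (W_i cosα_i − u_i·Δl_i)·tanφ'] / Σ W_i sinα_i, with Δl_i = b_i / cosα_i.
Slice 1: Δl = 2.4/cos(-2.6°) = 2.402 m; N'_1 = 68·cos(-2.6°) − 3·2.402 = 60.7; c'Δl = 13.45; W sinα = -3.1
Slice 2: Δl = 2.2/cos8.1° = 2.222 m; N'_2 = 166·cos8.1° − 7·2.222 = 148.8; c'Δl = 12.44; W sinα = 23.4
Slice 3: Δl = 1.9/cos17.8° = 1.996 m; N'_3 = 210·cos17.8° − 38·1.996 = 124.1; c'Δl = 11.17; W sinα = 64.2
Slice 4: Δl = 1.5/cos26.2° = 1.672 m; N'_4 = 189·cos26.2° − 49·1.672 = 87.7; c'Δl = 9.36; W sinα = 83.4
Slice 5: Δl = 2.4/cos36.8° = 2.997 m; N'_5 = 246·cos36.8° − 14·2.997 = 155.0; c'Δl = 16.78; W sinα = 147.4
Slice 6: Δl = 2.8/cos53.9° = 4.752 m; N'_6 = 139·cos53.9° − 9·4.752 = 39.1; c'Δl = 26.61; W sinα = 112.3
Σc'Δl = 89.8 kN/m; ΣN' = 615.4 kN/m; ΣW sinα = 427.6 kN/m
Resisting = 89.8 + 615.4·tan21.6° = 89.8 + 243.7 = 333.5 kN/m
FS = 333.5 / 427.6 = 0.780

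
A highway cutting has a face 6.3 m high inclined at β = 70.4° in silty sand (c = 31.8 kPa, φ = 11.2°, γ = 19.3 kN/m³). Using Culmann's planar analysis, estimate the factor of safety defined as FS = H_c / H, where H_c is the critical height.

FS = 1.98

H_c = (4c/γ) · sinβ cosφ / [1 − cos(β − φ)]
    = (4·31.8/19.3) · sin70.4°·cos11.2° / [1 − cos59.2°]
    = 6.591 · 0.9241 / 0.4880 = 12.48 m
FS = H_c / H = 12.48 / 6.3 = 1.981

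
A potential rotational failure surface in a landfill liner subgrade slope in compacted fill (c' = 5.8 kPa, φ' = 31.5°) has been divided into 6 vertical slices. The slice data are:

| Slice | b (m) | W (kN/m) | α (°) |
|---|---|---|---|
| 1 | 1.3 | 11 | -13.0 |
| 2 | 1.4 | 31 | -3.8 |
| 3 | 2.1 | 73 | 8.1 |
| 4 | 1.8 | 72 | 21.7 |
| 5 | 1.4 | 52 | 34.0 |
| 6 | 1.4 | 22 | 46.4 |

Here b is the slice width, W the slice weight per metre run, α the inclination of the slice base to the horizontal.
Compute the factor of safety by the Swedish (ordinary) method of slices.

Ordinary method of slices: FS = Σ[c'·Δl_i + (W_i cosα_i)·tanφ'] / Σ W_i sinα_i, with Δl_i = b_i / cosα_i.
Slice 1: Δl = 1.3/cos(-13.0°) = 1.334 m; N'_1 = 11·cos(-13.0°) = 10.7; c'Δl = 7.74; W sinα = -2.5
Slice 2: Δl = 1.4/cos(-3.8°) = 1.403 m; N'_2 = 31·cos(-3.8°) = 30.9; c'Δl = 8.14; W sinα = -2.1
Slice 3: Δl = 2.1/cos8.1° = 2.121 m; N'_3 = 73·cos8.1° = 72.3; c'Δl = 12.30; W sinα = 10.3
Slice 4: Δl = 1.8/cos21.7° = 1.937 m; N'_4 = 72·cos21.7° = 66.9; c'Δl = 11.24; W sinα = 26.6
Slice 5: Δl = 1.4/cos34.0° = 1.689 m; N'_5 = 52·cos34.0° = 43.1; c'Δl = 9.79; W sinα = 29.1
Slice 6: Δl = 1.4/cos46.4° = 2.030 m; N'_6 = 22·cos46.4° = 15.2; c'Δl = 11.77; W sinα = 15.9
Σc'Δl = 61.0 kN/m; ΣN' = 239.1 kN/m; ΣW sinα = 77.4 kN/m
Resisting = 61.0 + 239.1·tan31.5° = 61.0 + 146.5 = 207.5 kN/m
FS = 207.5 / 77.4 = 2.681

FS = 2.68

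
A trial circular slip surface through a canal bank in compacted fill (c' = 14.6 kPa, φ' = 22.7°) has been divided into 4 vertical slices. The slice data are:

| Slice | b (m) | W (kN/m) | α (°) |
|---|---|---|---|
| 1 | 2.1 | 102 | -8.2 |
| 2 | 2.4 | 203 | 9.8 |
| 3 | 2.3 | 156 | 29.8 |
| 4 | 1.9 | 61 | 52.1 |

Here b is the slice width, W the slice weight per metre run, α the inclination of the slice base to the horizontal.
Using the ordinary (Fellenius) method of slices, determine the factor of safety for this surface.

FS = 2.39

Ordinary method of slices: FS = Σ[c'·Δl_i + (W_i cosα_i)·tanφ'] / Σ W_i sinα_i, with Δl_i = b_i / cosα_i.
Slice 1: Δl = 2.1/cos(-8.2°) = 2.122 m; N'_1 = 102·cos(-8.2°) = 101.0; c'Δl = 30.98; W sinα = -14.5
Slice 2: Δl = 2.4/cos9.8° = 2.436 m; N'_2 = 203·cos9.8° = 200.0; c'Δl = 35.56; W sinα = 34.6
Slice 3: Δl = 2.3/cos29.8° = 2.650 m; N'_3 = 156·cos29.8° = 135.4; c'Δl = 38.70; W sinα = 77.5
Slice 4: Δl = 1.9/cos52.1° = 3.093 m; N'_4 = 61·cos52.1° = 37.5; c'Δl = 45.16; W sinα = 48.1
Σc'Δl = 150.4 kN/m; ΣN' = 473.8 kN/m; ΣW sinα = 145.7 kN/m
Resisting = 150.4 + 473.8·tan22.7° = 150.4 + 198.2 = 348.6 kN/m
FS = 348.6 / 145.7 = 2.393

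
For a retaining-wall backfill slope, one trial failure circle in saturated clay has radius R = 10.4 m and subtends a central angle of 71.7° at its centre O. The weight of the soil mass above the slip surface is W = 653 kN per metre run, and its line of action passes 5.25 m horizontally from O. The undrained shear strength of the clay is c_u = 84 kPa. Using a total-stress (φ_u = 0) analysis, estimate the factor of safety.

FS = 3.32

Taking moments about the centre O, the resisting moment is provided by the undrained shear strength acting along the arc:
Arc length L_a = R·θ = 10.4·(71.7°·π/180) = 10.4·1.2514 = 13.01 m
M_R = c_u·L_a·R = 84·13.01·10.4 = 11369.5 kN·m/m
M_D = W·d = 653·5.25 = 3428.2 kN·m/m
FS = M_R / M_D = 11369.5 / 3428.2 = 3.316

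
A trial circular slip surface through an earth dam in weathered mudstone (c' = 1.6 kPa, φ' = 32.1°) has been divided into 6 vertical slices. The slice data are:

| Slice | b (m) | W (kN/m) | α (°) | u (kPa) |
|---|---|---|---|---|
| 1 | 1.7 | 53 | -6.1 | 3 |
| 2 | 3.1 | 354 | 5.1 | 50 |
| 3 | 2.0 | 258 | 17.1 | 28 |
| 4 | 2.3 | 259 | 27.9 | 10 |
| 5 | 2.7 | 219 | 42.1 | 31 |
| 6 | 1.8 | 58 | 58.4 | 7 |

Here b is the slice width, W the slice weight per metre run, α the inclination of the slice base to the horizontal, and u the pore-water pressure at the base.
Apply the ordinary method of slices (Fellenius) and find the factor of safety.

Ordinary method of slices: FS = Σ[c'·Δl_i + (W_i cosα_i − u_i·Δl_i)·tanφ'] / Σ W_i sinα_i, with Δl_i = b_i / cosα_i.
Slice 1: Δl = 1.7/cos(-6.1°) = 1.710 m; N'_1 = 53·cos(-6.1°) − 3·1.710 = 47.6; c'Δl = 2.74; W sinα = -5.6
Slice 2: Δl = 3.1/cos5.1° = 3.112 m; N'_2 = 354·cos5.1° − 50·3.112 = 197.0; c'Δl = 4.98; W sinα = 31.5
Slice 3: Δl = 2.0/cos17.1° = 2.093 m; N'_3 = 258·cos17.1° − 28·2.093 = 188.0; c'Δl = 3.35; W sinα = 75.9
Slice 4: Δl = 2.3/cos27.9° = 2.602 m; N'_4 = 259·cos27.9° − 10·2.602 = 202.9; c'Δl = 4.16; W sinα = 121.2
Slice 5: Δl = 2.7/cos42.1° = 3.639 m; N'_5 = 219·cos42.1° − 31·3.639 = 49.7; c'Δl = 5.82; W sinα = 146.8
Slice 6: Δl = 1.8/cos58.4° = 3.435 m; N'_6 = 58·cos58.4° − 7·3.435 = 6.3; c'Δl = 5.50; W sinα = 49.4
Σc'Δl = 26.5 kN/m; ΣN' = 691.5 kN/m; ΣW sinα = 419.1 kN/m
Resisting = 26.5 + 691.5·tan32.1° = 26.5 + 433.8 = 460.3 kN/m
FS = 460.3 / 419.1 = 1.098

FS = 1.10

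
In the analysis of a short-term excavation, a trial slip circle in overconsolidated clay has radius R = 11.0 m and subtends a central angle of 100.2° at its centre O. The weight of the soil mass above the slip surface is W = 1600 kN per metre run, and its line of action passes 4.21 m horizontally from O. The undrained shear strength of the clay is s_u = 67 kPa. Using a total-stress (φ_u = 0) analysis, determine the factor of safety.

Taking moments about the centre O, the resisting moment is provided by the undrained shear strength acting along the arc:
Arc length L_a = R·θ = 11.0·(100.2°·π/180) = 11.0·1.7488 = 19.24 m
M_R = s_u·L_a·R = 67·19.24·11.0 = 14177.7 kN·m/m
M_D = W·d = 1600·4.21 = 6736.0 kN·m/m
FS = M_R / M_D = 14177.7 / 6736.0 = 2.105

FS = 2.10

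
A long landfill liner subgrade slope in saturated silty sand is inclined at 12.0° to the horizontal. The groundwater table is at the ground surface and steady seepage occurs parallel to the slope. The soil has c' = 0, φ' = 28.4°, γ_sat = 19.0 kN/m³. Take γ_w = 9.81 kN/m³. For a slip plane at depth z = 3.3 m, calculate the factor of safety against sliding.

With seepage parallel to the slope and the water table at the surface, the effective normal stress on the slip plane uses the buoyant unit weight γ' = γ_sat − γ_w while the driving shear stress uses γ_sat:
FS = [c' + γ' z cos²β tanφ'] / [γ_sat z sinβ cosβ]
(For c' = 0 this reduces to FS = (γ'/γ_sat)·tanφ'/tanβ.)
γ' = 19.0 − 9.81 = 9.19 kN/m³
Numerator = 0.0 + 9.19·3.3·cos²12.0°·tan28.4° = 0.0 + 9.19·3.3·0.9568·0.5407 = 15.689 kPa
Denominator = 19.0·3.3·sin12.0°·cos12.0° = 19.0·3.3·0.2079·0.9781 = 12.751 kPa
FS = 15.689 / 12.751 = 1.230

FS = 1.23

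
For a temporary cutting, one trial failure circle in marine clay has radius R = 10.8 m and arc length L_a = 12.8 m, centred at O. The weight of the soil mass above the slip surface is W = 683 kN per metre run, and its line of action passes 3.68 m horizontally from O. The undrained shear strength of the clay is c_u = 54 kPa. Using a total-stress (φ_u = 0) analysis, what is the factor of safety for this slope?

FS = 2.97

Taking moments about the centre O, the resisting moment is provided by the undrained shear strength acting along the arc:
M_R = c_u·L_a·R = 54·12.80·10.8 = 7465.0 kN·m/m
M_D = W·d = 683·3.68 = 2513.4 kN·m/m
FS = M_R / M_D = 7465.0 / 2513.4 = 2.970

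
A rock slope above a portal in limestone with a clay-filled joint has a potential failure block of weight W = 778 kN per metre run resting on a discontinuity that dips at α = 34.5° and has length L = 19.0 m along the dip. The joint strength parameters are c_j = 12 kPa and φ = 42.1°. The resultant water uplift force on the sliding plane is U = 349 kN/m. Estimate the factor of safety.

FS = 1.12

Resolving the block weight along and normal to the plane and applying the Mohr–Coulomb strength on the joint:
N' = W cosα − U = 778·cos34.5° − 349 = 292.2 kN/m
Driving force T = W sinα = 778·sin34.5° = 440.7 kN/m
Resisting force R = c_j·L + N'·tanφ = 12·19.0 + 292.2·tan42.1° = 228.0 + 264.0 = 492.0 kN/m
FS = R / T = 492.0 / 440.7 = 1.116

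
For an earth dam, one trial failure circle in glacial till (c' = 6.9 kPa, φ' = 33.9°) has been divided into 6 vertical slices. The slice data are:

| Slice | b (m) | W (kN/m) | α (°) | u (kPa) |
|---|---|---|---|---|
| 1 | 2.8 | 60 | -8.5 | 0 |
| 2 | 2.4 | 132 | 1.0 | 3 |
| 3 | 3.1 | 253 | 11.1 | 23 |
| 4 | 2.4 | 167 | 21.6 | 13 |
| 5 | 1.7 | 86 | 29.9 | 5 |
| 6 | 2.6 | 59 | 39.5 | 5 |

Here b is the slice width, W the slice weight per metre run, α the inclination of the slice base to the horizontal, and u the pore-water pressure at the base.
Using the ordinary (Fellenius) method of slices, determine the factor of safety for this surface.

FS = 2.71

Ordinary method of slices: FS = Σ[c'·Δl_i + (W_i cosα_i − u_i·Δl_i)·tanφ'] / Σ W_i sinα_i, with Δl_i = b_i / cosα_i.
Slice 1: Δl = 2.8/cos(-8.5°) = 2.831 m; N'_1 = 60·cos(-8.5°) − 0·2.831 = 59.3; c'Δl = 19.53; W sinα = -8.9
Slice 2: Δl = 2.4/cos1.0° = 2.400 m; N'_2 = 132·cos1.0° − 3·2.400 = 124.8; c'Δl = 16.56; W sinα = 2.3
Slice 3: Δl = 3.1/cos11.1° = 3.159 m; N'_3 = 253·cos11.1° − 23·3.159 = 175.6; c'Δl = 21.80; W sinα = 48.7
Slice 4: Δl = 2.4/cos21.6° = 2.581 m; N'_4 = 167·cos21.6° − 13·2.581 = 121.7; c'Δl = 17.81; W sinα = 61.5
Slice 5: Δl = 1.7/cos29.9° = 1.961 m; N'_5 = 86·cos29.9° − 5·1.961 = 64.7; c'Δl = 13.53; W sinα = 42.9
Slice 6: Δl = 2.6/cos39.5° = 3.370 m; N'_6 = 59·cos39.5° − 5·3.370 = 28.7; c'Δl = 23.25; W sinα = 37.5
Σc'Δl = 112.5 kN/m; ΣN' = 574.9 kN/m; ΣW sinα = 184.0 kN/m
Resisting = 112.5 + 574.9·tan33.9° = 112.5 + 386.3 = 498.8 kN/m
FS = 498.8 / 184.0 = 2.711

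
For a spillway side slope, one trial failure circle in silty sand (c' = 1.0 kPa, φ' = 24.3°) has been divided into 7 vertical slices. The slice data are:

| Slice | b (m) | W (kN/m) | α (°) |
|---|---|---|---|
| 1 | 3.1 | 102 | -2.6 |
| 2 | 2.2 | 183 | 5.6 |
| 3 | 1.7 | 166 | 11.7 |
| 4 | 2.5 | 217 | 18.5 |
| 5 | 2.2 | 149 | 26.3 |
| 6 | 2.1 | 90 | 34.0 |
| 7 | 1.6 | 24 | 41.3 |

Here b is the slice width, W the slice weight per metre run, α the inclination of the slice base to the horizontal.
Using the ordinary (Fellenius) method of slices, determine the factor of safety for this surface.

FS = 1.67

Ordinary method of slices: FS = Σ[c'·Δl_i + (W_i cosα_i)·tanφ'] / Σ W_i sinα_i, with Δl_i = b_i / cosα_i.
Slice 1: Δl = 3.1/cos(-2.6°) = 3.103 m; N'_1 = 102·cos(-2.6°) = 101.9; c'Δl = 3.10; W sinα = -4.6
Slice 2: Δl = 2.2/cos5.6° = 2.211 m; N'_2 = 183·cos5.6° = 182.1; c'Δl = 2.21; W sinα = 17.9
Slice 3: Δl = 1.7/cos11.7° = 1.736 m; N'_3 = 166·cos11.7° = 162.6; c'Δl = 1.74; W sinα = 33.7
Slice 4: Δl = 2.5/cos18.5° = 2.636 m; N'_4 = 217·cos18.5° = 205.8; c'Δl = 2.64; W sinα = 68.9
Slice 5: Δl = 2.2/cos26.3° = 2.454 m; N'_5 = 149·cos26.3° = 133.6; c'Δl = 2.45; W sinα = 66.0
Slice 6: Δl = 2.1/cos34.0° = 2.533 m; N'_6 = 90·cos34.0° = 74.6; c'Δl = 2.53; W sinα = 50.3
Slice 7: Δl = 1.6/cos41.3° = 2.130 m; N'_7 = 24·cos41.3° = 18.0; c'Δl = 2.13; W sinα = 15.8
Σc'Δl = 16.8 kN/m; ΣN' = 878.6 kN/m; ΣW sinα = 247.9 kN/m
Resisting = 16.8 + 878.6·tan24.3° = 16.8 + 396.7 = 413.5 kN/m
FS = 413.5 / 247.9 = 1.668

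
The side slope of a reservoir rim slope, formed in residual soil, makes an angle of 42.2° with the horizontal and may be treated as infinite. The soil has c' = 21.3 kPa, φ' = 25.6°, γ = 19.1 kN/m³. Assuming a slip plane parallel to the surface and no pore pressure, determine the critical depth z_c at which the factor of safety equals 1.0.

Setting FS = 1.00 in FS = [c' + γz cos²β tanφ'] / [γz sinβ cosβ] and solving for z:
z = c' / [γ cosβ (FS·sinβ − cosβ·tanφ')]
  = 21.3 / [19.1·cos42.2°·(1.00·sin42.2° − cos42.2°·tan25.6°)]
  = 21.3 / [19.1·0.7408·(1.00·0.6717 − 0.7408·0.4791)]
  = 21.3 / 4.4823 = 4.752 m

z_c = 4.75 m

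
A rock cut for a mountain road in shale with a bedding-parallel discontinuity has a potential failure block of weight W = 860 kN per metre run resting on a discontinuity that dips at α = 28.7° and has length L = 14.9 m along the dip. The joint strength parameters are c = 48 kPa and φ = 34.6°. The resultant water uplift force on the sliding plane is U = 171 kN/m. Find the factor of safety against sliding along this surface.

Resolving the block weight along and normal to the plane and applying the Mohr–Coulomb strength on the joint:
N' = W cosα − U = 860·cos28.7° − 171 = 583.3 kN/m
Driving force T = W sinα = 860·sin28.7° = 413.0 kN/m
Resisting force R = c·L + N'·tanφ = 48·14.9 + 583.3·tan34.6° = 715.2 + 402.4 = 1117.6 kN/m
FS = R / T = 1117.6 / 413.0 = 2.706

FS = 2.71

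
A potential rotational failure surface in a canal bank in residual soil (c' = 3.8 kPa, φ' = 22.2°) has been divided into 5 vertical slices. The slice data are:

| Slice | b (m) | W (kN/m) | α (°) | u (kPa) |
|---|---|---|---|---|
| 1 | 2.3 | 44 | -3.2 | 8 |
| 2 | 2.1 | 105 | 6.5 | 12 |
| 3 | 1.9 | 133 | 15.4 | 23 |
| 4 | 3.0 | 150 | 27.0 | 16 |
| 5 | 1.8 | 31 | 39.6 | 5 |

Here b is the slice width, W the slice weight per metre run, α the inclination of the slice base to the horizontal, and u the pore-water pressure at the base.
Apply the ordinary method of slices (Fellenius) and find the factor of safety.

Ordinary method of slices: FS = Σ[c'·Δl_i + (W_i cosα_i − u_i·Δl_i)·tanφ'] / Σ W_i sinα_i, with Δl_i = b_i / cosα_i.
Slice 1: Δl = 2.3/cos(-3.2°) = 2.304 m; N'_1 = 44·cos(-3.2°) − 8·2.304 = 25.5; c'Δl = 8.75; W sinα = -2.5
Slice 2: Δl = 2.1/cos6.5° = 2.114 m; N'_2 = 105·cos6.5° − 12·2.114 = 79.0; c'Δl = 8.03; W sinα = 11.9
Slice 3: Δl = 1.9/cos15.4° = 1.971 m; N'_3 = 133·cos15.4° − 23·1.971 = 82.9; c'Δl = 7.49; W sinα = 35.3
Slice 4: Δl = 3.0/cos27.0° = 3.367 m; N'_4 = 150·cos27.0° − 16·3.367 = 79.8; c'Δl = 12.79; W sinα = 68.1
Slice 5: Δl = 1.8/cos39.6° = 2.336 m; N'_5 = 31·cos39.6° − 5·2.336 = 12.2; c'Δl = 8.88; W sinα = 19.8
Σc'Δl = 45.9 kN/m; ΣN' = 279.3 kN/m; ΣW sinα = 132.6 kN/m
Resisting = 45.9 + 279.3·tan22.2° = 45.9 + 114.0 = 159.9 kN/m
FS = 159.9 / 132.6 = 1.206

FS = 1.21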